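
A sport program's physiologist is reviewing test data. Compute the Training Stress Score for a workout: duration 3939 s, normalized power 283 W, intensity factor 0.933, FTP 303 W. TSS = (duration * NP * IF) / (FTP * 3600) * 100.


Product = 3939 * 283 * 0.933 = 1040049.621
Base = 303 * 3600 = 1090800
TSS = 1040049.621 / 1090800 * 100 = 95.35

95.35 TSS


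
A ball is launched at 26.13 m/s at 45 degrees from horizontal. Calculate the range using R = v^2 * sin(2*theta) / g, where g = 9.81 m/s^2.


sin(2 * 45) = sin(90) = 1.0
v^2 = 26.13^2 = 682.7769
R = 682.7769 * 1.0 / 9.81
= 69.6 m

69.6 m


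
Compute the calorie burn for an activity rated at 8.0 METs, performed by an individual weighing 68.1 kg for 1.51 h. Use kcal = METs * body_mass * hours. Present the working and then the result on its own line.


Product of METs and mass = 8.0 * 68.1 = 544.8
Total kcal = 544.8 * 1.51 = 822.65 kcal

822.65 kcal


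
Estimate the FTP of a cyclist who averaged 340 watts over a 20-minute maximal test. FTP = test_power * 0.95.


FTP = 340 * 0.95 = 323.0 W

323.0 W


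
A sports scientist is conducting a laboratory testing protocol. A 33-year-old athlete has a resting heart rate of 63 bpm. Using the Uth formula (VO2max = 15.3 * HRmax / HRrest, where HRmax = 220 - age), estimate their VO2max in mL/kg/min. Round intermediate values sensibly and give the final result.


HRmax = 220 - 33 = 187 bpm
Ratio = HRmax / HRrest = 187 / 63 = 2.9683
VO2max = 15.3 * 2.9683 = 45.41 mL/kg/min

45.41 mL/kg/min


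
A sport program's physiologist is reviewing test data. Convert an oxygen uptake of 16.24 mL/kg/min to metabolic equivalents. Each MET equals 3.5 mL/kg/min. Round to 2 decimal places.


One MET = 3.5 mL/kg/min
Number of METs = 16.24 / 3.5
= 4.64 METs

4.64 METs


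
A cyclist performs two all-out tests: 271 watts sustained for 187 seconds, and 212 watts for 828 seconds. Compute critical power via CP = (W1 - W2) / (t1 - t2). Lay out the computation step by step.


W1 = P1 * t1 = 271 * 187 = 50677 J
W2 = P2 * t2 = 212 * 828 = 175536 J
CP = (50677 - 175536) / (187 - 828)
= 194.79 W

194.79 W


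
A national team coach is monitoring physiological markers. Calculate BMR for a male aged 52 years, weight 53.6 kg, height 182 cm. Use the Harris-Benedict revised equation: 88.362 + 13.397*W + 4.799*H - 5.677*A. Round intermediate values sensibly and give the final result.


Substituting values:
W term = 13.397 * 53.6 = 718.0792
H term = 4.799 * 182 = 873.418
A term = 5.677 * 52 = 295.204
BMR = 1384.66 kcal/day

1384.66 kcal/day


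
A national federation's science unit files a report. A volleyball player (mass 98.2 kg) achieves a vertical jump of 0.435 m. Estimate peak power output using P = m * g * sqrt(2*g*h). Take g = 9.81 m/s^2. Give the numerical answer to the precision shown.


2 * g * h = 2 * 9.81 * 0.435 = 8.5347
sqrt(8.5347) = 2.921421 m/s
P = 98.2 * 9.81 * 2.921421 = 2814.33 W

2814.33 W


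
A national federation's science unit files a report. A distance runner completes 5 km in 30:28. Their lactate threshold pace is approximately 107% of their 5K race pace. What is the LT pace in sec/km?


Convert to seconds: 30 min 28 s = 1828 s
Pace per km = 1828 / 5 = 365.6 s/km
LT pace = 365.6 * 1.07 = 391.19 s/km

391.19 s/km


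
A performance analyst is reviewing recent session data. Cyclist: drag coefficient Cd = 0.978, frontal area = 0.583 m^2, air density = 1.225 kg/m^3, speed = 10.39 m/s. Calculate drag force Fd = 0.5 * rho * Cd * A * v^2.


v^2 = 10.39^2 = 107.9521
Fd = 0.5 * 1.225 * 0.978 * 0.583 * 107.9521
= 37.7 N

37.7 N


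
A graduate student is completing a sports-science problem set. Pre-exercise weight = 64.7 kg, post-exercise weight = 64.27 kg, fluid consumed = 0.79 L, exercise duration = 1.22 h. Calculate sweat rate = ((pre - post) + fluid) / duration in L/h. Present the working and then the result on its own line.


Weight loss = 64.7 - 64.27 = 0.43 kg (approx L)
Total sweat = 0.43 + 0.79 = 1.22 L
Sweat rate = 1.22 / 1.22 = 1.0 L/h

1.0 L/h


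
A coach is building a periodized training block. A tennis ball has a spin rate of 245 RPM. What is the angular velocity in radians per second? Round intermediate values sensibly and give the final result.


Convert RPM to rad/s: multiply by 2*pi and divide by 60
omega = 245 * 2 * pi / 60
= 25.656 rad/s

25.656 rad/s


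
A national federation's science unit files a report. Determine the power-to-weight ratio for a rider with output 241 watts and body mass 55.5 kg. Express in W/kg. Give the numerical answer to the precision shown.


P/W = 241 / 55.5 = 4.342 W/kg

4.342 W/kg


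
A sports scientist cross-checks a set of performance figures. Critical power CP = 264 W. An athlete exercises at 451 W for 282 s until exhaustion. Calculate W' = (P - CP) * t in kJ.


P - CP = 451 - 264 = 187 W
W' = 187 * 282 = 52734 J
= 52734 / 1000 = 52.734 kJ

52.734 kJ


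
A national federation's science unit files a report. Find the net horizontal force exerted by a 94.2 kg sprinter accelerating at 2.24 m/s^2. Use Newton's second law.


Newton's second law: F = m * a
F = 94.2 * 2.24 = 211.01 N

211.01 N


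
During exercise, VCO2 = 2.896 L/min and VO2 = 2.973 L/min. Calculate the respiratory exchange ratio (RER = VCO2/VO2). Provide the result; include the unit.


RER = VCO2 / VO2
= 2.896 / 2.973
= 0.9741

0.9741


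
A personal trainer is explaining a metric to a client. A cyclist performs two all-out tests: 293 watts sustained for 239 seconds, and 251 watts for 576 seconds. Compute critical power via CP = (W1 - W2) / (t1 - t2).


W1 = P1 * t1 = 293 * 239 = 70027 J
W2 = P2 * t2 = 251 * 576 = 144576 J
CP = (70027 - 144576) / (239 - 576)
= 221.21 W

221.21 W


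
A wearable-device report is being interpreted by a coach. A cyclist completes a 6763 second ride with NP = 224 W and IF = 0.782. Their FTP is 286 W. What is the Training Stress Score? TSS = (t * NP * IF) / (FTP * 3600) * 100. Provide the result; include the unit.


t * NP * IF = 6763 * 224 * 0.782 = 1184661.184
FTP * 3600 = 1029600
TSS = (1184661.184 / 1029600) * 100 = 115.06

115.06 TSS


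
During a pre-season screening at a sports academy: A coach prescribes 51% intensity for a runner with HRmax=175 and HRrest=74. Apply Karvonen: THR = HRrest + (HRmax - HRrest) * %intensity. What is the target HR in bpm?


Heart rate reserve = 175 - 74 = 101
Intensity fraction = 51 / 100 = 0.51
THR = 74 + 101 * 0.51 = 125.51 bpm

125.51 bpm


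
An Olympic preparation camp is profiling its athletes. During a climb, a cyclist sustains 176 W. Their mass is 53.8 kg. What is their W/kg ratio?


Power-to-weight = 176 W / 53.8 kg
= 3.271 W/kg

3.271 W/kg


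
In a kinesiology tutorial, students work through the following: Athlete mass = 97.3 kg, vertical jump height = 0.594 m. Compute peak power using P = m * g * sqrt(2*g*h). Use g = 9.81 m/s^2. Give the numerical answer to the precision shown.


sqrt(2 * 9.81 * 0.594) = sqrt(11.65428) = 3.413837 m/s
P = 97.3 * 9.81 * 3.413837
= 3258.55 W

3258.55 W


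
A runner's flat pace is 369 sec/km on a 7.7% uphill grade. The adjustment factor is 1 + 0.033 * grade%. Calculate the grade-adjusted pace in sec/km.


Factor = 1 + 0.033 * 7.7 = 1.2541
Adjusted pace = 369 * 1.2541
= 462.76 sec/km

462.76 s/km


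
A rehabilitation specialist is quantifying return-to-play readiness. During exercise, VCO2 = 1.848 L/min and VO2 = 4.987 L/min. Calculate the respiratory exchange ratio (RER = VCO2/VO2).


RER = VCO2 / VO2
= 1.848 / 4.987
= 0.3706

0.3706


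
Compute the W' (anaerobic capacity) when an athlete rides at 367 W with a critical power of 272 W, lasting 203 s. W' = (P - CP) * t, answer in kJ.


Above-CP power = 95 W
Duration = 203 s
W' = 95 * 203 = 19285 J
Convert: 19285 / 1000 = 19.285 kJ

19.285 kJ


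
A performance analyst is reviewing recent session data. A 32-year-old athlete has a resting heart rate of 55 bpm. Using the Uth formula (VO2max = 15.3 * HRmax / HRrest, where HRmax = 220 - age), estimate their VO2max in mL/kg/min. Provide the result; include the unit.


HRmax = 220 - 32 = 188 bpm
Ratio = HRmax / HRrest = 188 / 55 = 3.4182
VO2max = 15.3 * 3.4182 = 52.3 mL/kg/min

52.3 mL/kg/min


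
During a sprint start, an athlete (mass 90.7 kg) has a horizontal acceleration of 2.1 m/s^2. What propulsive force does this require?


Propulsive force = mass * acceleration
= 90.7 kg * 2.1 m/s^2
= 190.47 N

190.47 N


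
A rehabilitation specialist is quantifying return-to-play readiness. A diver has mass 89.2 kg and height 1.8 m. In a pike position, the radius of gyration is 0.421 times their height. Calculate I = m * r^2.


r = 0.421 * 1.8 = 0.7578 m
I = m * r^2 = 89.2 * 0.574261 = 51.224 kg*m^2

51.224 kg*m^2


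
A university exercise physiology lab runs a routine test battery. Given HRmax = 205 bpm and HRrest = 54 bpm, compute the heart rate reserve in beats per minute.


Heart rate reserve = maximum HR minus resting HR
HRR = 205 - 54 = 151 bpm

151 bpm


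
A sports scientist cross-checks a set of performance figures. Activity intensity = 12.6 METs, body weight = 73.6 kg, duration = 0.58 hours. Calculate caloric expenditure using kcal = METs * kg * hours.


kcal = 12.6 * 73.6 * 0.58
= 927.36 * 0.58
= 537.87 kcal

537.87 kcal


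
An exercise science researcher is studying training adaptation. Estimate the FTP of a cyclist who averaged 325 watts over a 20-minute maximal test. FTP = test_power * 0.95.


FTP = 325 * 0.95 = 308.75 W

308.75 W


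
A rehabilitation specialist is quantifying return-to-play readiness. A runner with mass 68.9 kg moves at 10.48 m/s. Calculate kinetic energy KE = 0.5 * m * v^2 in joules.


v^2 = 10.48^2 = 109.8304
KE = 0.5 * 68.9 * 109.8304
= 3783.66 J

3783.66 J


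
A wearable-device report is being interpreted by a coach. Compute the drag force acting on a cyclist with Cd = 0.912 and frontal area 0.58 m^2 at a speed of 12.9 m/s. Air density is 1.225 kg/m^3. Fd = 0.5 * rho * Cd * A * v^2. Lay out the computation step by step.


Step 1: v^2 = 166.41
Step 2: Fd = 0.5 * 1.225 * 0.912 * 0.58 * 166.41
= 53.915 N

53.915 N


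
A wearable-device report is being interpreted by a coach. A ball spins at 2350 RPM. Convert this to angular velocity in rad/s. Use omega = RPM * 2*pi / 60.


omega = 2350 * 2 * pi / 60
= 2350 * 6.28318531 / 60
= 14765.485 / 60
= 246.091 rad/s

246.091 rad/s


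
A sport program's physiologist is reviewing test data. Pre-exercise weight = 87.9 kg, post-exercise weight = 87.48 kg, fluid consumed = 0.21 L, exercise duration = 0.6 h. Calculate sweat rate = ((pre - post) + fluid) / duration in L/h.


Weight loss = 87.9 - 87.48 = 0.42 kg (approx L)
Total sweat = 0.42 + 0.21 = 0.63 L
Sweat rate = 0.63 / 0.6 = 1.05 L/h

1.05 L/h


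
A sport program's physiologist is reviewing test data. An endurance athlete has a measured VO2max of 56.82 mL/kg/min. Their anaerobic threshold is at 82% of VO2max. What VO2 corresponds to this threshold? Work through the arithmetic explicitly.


Anaerobic threshold VO2 = VO2max * 82%
= 56.82 * 0.82
= 46.59 mL/kg/min

46.59 mL/kg/min


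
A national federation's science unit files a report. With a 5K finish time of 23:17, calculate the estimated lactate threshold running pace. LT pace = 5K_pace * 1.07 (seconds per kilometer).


Race duration = 1397 s for 5 km
Average pace = 1397 / 5 = 279.4 s/km
LT pace = 279.4 * 1.07
= 298.96 s/km

298.96 s/km


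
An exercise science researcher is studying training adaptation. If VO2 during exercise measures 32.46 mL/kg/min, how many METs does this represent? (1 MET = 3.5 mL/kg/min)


METs = VO2 / 3.5 = 32.46 / 3.5 = 9.27

9.27 METs


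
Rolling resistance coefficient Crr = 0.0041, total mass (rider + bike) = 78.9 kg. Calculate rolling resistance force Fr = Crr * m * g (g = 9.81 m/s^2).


Fr = Crr * m * g
= 0.0041 * 78.9 * 9.81
= 3.173 N

3.173 N


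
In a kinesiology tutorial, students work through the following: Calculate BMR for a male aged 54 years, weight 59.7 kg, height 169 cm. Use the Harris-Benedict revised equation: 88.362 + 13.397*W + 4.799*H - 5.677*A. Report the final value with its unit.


Substituting values:
W term = 13.397 * 59.7 = 799.8009
H term = 4.799 * 169 = 811.031
A term = 5.677 * 54 = 306.558
BMR = 1392.64 kcal/day

1392.64 kcal/day


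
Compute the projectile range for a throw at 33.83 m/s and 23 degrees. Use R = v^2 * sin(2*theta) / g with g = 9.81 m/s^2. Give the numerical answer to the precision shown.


Two times the angle = 46 degrees
sin(46) = 0.71934
R = 1144.4689 * 0.71934 / 9.81 = 83.921 m

83.921 m


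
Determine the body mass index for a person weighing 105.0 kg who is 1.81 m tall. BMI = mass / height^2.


BMI = mass / height^2
= 105.0 / 1.81^2
= 105.0 / 3.2761
= 32.05 kg/m^2

32.05 kg/m^2


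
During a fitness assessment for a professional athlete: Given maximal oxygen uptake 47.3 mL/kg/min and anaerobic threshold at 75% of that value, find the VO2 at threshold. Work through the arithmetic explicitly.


Percentage as decimal = 0.75
VO2 at AT = 47.3 * 0.75 = 35.48 mL/kg/min

35.48 mL/kg/min


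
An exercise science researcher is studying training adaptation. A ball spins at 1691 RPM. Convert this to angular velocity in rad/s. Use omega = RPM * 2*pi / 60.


omega = 1691 * 2 * pi / 60
= 1691 * 6.28318531 / 60
= 10624.866 / 60
= 177.081 rad/s

177.081 rad/s


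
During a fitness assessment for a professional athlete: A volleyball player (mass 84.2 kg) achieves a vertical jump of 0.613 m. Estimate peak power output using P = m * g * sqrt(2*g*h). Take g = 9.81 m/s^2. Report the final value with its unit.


2 * g * h = 2 * 9.81 * 0.613 = 12.02706
sqrt(12.02706) = 3.468005 m/s
P = 84.2 * 9.81 * 3.468005 = 2864.58 W

2864.58 W


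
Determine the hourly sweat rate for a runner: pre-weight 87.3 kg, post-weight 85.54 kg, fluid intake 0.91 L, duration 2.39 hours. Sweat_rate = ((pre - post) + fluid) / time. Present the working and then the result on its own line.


Mass lost = 87.3 - 85.54 = 1.76 kg
Add fluid consumed: 1.76 + 0.91 = 2.67 L total sweat
Sweat rate = 2.67 / 2.39 = 1.117 L/h

1.117 L/h


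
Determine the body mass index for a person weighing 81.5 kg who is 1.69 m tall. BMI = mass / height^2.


BMI = mass / height^2
= 81.5 / 1.69^2
= 81.5 / 2.8561
= 28.54 kg/m^2

28.54 kg/m^2


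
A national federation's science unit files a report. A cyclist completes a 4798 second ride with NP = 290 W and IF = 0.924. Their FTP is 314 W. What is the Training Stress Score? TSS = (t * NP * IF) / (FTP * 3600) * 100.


t * NP * IF = 4798 * 290 * 0.924 = 1285672.08
FTP * 3600 = 1130400
TSS = (1285672.08 / 1130400) * 100 = 113.74

113.74 TSS


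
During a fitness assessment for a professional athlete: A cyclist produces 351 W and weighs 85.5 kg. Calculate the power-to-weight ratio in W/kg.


P/W = power / mass
= 351 / 85.5
= 4.105 W/kg

4.105 W/kg


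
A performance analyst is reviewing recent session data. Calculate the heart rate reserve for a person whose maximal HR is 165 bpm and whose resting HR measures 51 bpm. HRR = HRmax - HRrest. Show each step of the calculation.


HRmax = 165 bpm
HRrest = 51 bpm
HRR = 165 - 51 = 114 bpm

114 bpm


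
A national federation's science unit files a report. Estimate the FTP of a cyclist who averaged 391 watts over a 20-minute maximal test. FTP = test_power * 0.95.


FTP = 391 * 0.95 = 371.45 W

371.45 W


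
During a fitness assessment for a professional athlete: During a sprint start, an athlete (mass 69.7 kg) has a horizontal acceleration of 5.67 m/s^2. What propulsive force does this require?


Propulsive force = mass * acceleration
= 69.7 kg * 5.67 m/s^2
= 395.2 N

395.2 N


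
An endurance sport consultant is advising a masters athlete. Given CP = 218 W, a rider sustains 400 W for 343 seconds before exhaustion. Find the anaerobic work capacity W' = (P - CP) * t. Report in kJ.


Excess power = 400 - 218 = 182 W
Work above CP = 182 * 343 = 62426 J
W' = 62.426 kJ

62.426 kJ


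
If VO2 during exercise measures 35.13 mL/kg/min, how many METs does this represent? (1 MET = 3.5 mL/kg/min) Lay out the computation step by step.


METs = VO2 / 3.5 = 35.13 / 3.5 = 10.04

10.04 METs


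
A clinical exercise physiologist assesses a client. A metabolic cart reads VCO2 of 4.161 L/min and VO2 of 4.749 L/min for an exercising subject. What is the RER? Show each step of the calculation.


RER = VCO2 / VO2 = 4.161 / 4.749 = 0.8762

0.8762


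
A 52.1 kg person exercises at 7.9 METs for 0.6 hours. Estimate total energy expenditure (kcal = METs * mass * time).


Energy = METs * mass(kg) * time(h)
= 7.9 * 52.1 * 0.6
= 246.95 kcal

246.95 kcal


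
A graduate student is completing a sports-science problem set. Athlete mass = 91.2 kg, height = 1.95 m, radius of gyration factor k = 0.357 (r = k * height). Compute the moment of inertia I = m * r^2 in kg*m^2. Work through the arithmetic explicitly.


r = k * height = 0.357 * 1.95 = 0.69615 m
r^2 = 0.69615^2 = 0.484625
I = 91.2 * 0.484625 = 44.198 kg*m^2

44.198 kg*m^2


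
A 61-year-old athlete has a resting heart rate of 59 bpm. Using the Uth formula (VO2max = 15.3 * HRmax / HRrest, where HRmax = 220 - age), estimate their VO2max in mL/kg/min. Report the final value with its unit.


HRmax = 220 - 61 = 159 bpm
Ratio = HRmax / HRrest = 159 / 59 = 2.6949
VO2max = 15.3 * 2.6949 = 41.23 mL/kg/min

41.23 mL/kg/min


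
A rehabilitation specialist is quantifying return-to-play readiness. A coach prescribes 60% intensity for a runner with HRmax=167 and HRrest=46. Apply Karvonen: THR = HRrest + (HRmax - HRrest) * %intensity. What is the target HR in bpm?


Heart rate reserve = 167 - 46 = 121
Intensity fraction = 60 / 100 = 0.6
THR = 46 + 121 * 0.6 = 118.6 bpm

118.6 bpm


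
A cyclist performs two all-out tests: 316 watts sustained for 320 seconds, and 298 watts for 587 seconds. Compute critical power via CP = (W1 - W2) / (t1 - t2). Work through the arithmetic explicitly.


W1 = P1 * t1 = 316 * 320 = 101120 J
W2 = P2 * t2 = 298 * 587 = 174926 J
CP = (101120 - 174926) / (320 - 587)
= 276.43 W

276.43 W


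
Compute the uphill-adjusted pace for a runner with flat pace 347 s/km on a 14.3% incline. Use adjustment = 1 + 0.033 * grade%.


Adjustment factor = 1 + 0.033 * 14.3 = 1.4719
Grade-adjusted pace = 347 * 1.4719 = 510.75 s/km

510.75 s/km


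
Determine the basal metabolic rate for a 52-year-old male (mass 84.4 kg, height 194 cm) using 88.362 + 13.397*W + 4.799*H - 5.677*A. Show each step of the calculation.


BMR = 88.362 + 13.397*84.4 + 4.799*194 - 5.677*52
= 1854.87 kcal/day

1854.87 kcal/day


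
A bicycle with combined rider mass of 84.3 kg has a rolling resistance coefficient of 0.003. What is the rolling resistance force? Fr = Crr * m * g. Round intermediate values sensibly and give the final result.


Fr = 0.003 * 84.3 * 9.81
= 0.2529 * 9.81
= 2.481 N

2.481 N


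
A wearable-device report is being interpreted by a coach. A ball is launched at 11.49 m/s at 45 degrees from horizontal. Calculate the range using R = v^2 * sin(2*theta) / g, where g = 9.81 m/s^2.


sin(2 * 45) = sin(90) = 1.0
v^2 = 11.49^2 = 132.0201
R = 132.0201 * 1.0 / 9.81
= 13.458 m

13.458 m


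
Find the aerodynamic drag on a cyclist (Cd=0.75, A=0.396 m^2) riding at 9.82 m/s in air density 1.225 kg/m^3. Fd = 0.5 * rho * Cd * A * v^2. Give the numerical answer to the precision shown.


Fd = 0.5 * 1.225 * 0.75 * 0.396 * 9.82^2
= 0.5 * 1.225 * 0.75 * 0.396 * 96.4324
= 17.542 N

17.542 N


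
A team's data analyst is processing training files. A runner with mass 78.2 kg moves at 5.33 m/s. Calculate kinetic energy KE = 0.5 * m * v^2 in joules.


v^2 = 5.33^2 = 28.4089
KE = 0.5 * 78.2 * 28.4089
= 1110.79 J

1110.79 J


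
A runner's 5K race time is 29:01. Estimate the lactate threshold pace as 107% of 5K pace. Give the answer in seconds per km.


Total race time = 29*60 + 1 = 1741 seconds
5K pace = 1741 / 5 = 348.2 sec/km
LT pace = 348.2 * 1.07 = 372.57 sec/km

372.57 s/km


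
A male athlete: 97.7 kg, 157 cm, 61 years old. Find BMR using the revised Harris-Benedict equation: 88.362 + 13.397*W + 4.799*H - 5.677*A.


Intercept = 88.362
Weight contribution = 13.397 * 97.7 = 1308.8869
Height contribution = 4.799 * 157 = 753.443
Age contribution = 5.677 * 61 = 346.297
BMR = 88.362 + 1308.8869 + 753.443 - 346.297
= 1804.39 kcal/day

1804.39 kcal/day


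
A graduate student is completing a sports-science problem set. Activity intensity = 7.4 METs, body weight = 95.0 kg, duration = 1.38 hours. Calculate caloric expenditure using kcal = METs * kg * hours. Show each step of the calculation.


kcal = 7.4 * 95.0 * 1.38
= 703.0 * 1.38
= 970.14 kcal

970.14 kcal


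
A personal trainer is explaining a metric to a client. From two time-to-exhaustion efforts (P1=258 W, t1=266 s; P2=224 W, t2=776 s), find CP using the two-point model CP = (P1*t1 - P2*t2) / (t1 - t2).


Work in trial 1 = 68628 J
Work in trial 2 = 173824 J
Delta work = -105196 J
Delta time = -510 s
CP = -105196 / -510 = 206.27 W

206.27 W


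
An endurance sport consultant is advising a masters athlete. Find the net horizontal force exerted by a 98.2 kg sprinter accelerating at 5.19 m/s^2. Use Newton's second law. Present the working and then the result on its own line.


Newton's second law: F = m * a
F = 98.2 * 5.19 = 509.66 N

509.66 N


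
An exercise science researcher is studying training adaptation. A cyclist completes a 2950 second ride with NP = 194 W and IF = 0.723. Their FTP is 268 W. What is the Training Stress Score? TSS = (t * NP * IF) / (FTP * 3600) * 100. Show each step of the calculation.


t * NP * IF = 2950 * 194 * 0.723 = 413772.9
FTP * 3600 = 964800
TSS = (413772.9 / 964800) * 100 = 42.89

42.89 TSS


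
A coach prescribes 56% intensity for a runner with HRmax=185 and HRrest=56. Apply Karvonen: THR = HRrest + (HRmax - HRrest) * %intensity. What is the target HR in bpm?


Heart rate reserve = 185 - 56 = 129
Intensity fraction = 56 / 100 = 0.56
THR = 56 + 129 * 0.56 = 128.24 bpm

128.24 bpm


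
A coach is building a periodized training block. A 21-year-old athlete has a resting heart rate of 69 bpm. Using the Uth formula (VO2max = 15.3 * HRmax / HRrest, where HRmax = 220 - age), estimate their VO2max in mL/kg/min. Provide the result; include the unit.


HRmax = 220 - 21 = 199 bpm
Ratio = HRmax / HRrest = 199 / 69 = 2.8841
VO2max = 15.3 * 2.8841 = 44.13 mL/kg/min

44.13 mL/kg/min


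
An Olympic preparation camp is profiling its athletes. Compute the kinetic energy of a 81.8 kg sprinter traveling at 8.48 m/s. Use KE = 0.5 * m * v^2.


Velocity squared = 71.9104
KE = 0.5 * 81.8 * 71.9104 = 2941.14 J

2941.14 J


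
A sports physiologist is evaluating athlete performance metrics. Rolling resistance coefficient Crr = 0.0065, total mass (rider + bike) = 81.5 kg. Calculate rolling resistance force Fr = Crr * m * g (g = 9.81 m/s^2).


Fr = Crr * m * g
= 0.0065 * 81.5 * 9.81
= 5.197 N

5.197 N


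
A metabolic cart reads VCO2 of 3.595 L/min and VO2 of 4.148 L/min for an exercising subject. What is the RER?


RER = VCO2 / VO2 = 3.595 / 4.148 = 0.8667

0.8667


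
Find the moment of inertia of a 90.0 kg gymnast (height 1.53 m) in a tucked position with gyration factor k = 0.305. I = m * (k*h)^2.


Radius of gyration = 0.305 * 1.53 = 0.46665 m
I = 90.0 * 0.46665^2
= 90.0 * 0.217762
= 19.599 kg*m^2

19.599 kg*m^2


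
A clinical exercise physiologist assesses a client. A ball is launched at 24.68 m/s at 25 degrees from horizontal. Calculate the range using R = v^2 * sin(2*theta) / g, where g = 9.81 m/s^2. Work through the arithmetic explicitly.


sin(2 * 25) = sin(50) = 0.766044
v^2 = 24.68^2 = 609.1024
R = 609.1024 * 0.766044 / 9.81
= 47.564 m

47.564 m


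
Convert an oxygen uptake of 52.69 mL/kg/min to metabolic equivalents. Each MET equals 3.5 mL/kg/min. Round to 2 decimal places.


One MET = 3.5 mL/kg/min
Number of METs = 52.69 / 3.5
= 15.05 METs

15.05 METs


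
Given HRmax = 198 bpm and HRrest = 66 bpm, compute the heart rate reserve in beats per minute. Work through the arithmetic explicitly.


Heart rate reserve = maximum HR minus resting HR
HRR = 198 - 66 = 132 bpm

132 bpm


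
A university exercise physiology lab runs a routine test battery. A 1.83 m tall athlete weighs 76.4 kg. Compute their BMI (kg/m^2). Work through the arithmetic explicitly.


height^2 = 3.3489 m^2
BMI = 76.4 / 3.3489 = 22.81 kg/m^2

22.81 kg/m^2


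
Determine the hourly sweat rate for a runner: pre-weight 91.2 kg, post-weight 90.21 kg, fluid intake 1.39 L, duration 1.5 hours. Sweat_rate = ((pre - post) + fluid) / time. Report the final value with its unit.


Mass lost = 91.2 - 90.21 = 0.99 kg
Add fluid consumed: 0.99 + 1.39 = 2.38 L total sweat
Sweat rate = 2.38 / 1.5 = 1.587 L/h

1.587 L/h


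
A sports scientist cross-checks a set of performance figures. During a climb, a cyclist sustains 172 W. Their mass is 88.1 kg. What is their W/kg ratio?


Power-to-weight = 172 W / 88.1 kg
= 1.952 W/kg

1.952 W/kg


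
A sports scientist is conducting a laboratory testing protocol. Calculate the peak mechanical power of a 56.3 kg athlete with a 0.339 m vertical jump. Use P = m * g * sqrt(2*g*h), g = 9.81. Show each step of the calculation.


First, sqrt(2gh) = sqrt(2 * 9.81 * 0.339)
= sqrt(6.65118) = 2.578988 m/s
Power = 56.3 * 9.81 * 2.578988 = 1424.38 W

1424.38 W


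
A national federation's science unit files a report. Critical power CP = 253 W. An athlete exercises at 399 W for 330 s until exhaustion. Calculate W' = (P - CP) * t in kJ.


P - CP = 399 - 253 = 146 W
W' = 146 * 330 = 48180 J
= 48180 / 1000 = 48.18 kJ

48.18 kJ


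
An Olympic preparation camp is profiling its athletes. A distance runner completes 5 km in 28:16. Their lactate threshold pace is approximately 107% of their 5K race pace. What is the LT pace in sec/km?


Convert to seconds: 28 min 16 s = 1696 s
Pace per km = 1696 / 5 = 339.2 s/km
LT pace = 339.2 * 1.07 = 362.94 s/km

362.94 s/km


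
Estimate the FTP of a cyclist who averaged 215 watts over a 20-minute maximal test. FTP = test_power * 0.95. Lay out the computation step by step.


FTP = 215 * 0.95 = 204.25 W

204.25 W


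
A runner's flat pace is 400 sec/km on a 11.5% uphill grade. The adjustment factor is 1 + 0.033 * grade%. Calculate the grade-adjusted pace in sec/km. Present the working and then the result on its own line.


Factor = 1 + 0.033 * 11.5 = 1.3795
Adjusted pace = 400 * 1.3795
= 551.8 sec/km

551.8 s/km


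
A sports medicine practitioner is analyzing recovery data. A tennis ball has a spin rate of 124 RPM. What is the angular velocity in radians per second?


Convert RPM to rad/s: multiply by 2*pi and divide by 60
omega = 124 * 2 * pi / 60
= 12.985 rad/s

12.985 rad/s


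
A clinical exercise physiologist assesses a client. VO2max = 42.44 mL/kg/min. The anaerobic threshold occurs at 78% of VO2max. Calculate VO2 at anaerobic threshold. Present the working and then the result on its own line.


AT fraction = 78 / 100 = 0.78
AT VO2 = 42.44 * 0.78
= 33.1 mL/kg/min

33.1 mL/kg/min


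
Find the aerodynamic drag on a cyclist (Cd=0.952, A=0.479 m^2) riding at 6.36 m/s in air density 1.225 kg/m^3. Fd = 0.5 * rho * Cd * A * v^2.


Fd = 0.5 * 1.225 * 0.952 * 0.479 * 6.36^2
= 0.5 * 1.225 * 0.952 * 0.479 * 40.4496
= 11.298 N

11.298 N


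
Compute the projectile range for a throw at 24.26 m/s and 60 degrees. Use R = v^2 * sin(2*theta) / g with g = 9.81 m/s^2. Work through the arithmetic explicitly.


Two times the angle = 120 degrees
sin(120) = 0.866025
R = 588.5476 * 0.866025 / 9.81 = 51.957 m

51.957 m


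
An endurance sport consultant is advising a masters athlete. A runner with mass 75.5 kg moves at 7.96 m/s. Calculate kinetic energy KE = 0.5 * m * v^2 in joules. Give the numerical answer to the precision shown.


v^2 = 7.96^2 = 63.3616
KE = 0.5 * 75.5 * 63.3616
= 2391.9 J

2391.9 J


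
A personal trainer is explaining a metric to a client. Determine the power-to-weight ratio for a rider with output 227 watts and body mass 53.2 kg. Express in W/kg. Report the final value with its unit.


P/W = 227 / 53.2 = 4.267 W/kg

4.267 W/kg


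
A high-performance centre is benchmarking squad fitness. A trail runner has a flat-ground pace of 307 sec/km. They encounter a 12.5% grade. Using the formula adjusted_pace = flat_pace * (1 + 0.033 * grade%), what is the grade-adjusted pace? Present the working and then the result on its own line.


Grade factor = 1 + 0.033 * 12.5 = 1.4125
Adjusted = 307 * 1.4125 = 433.64 sec/km

433.64 s/km


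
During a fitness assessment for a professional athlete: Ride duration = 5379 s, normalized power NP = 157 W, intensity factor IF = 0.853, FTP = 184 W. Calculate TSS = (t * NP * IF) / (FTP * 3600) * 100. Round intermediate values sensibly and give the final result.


Numerator = 5379 * 157 * 0.853 = 720361.059
Denominator = 184 * 3600 = 662400
TSS = 720361.059 / 662400 * 100
= 108.75

108.75 TSS


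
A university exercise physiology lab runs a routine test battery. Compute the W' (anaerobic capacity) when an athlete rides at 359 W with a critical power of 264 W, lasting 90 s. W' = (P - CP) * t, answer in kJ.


Above-CP power = 95 W
Duration = 90 s
W' = 95 * 90 = 8550 J
Convert: 8550 / 1000 = 8.55 kJ

8.55 kJ


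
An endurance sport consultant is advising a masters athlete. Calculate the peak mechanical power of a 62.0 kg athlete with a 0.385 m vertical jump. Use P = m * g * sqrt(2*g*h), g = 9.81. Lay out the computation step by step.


First, sqrt(2gh) = sqrt(2 * 9.81 * 0.385)
= sqrt(7.5537) = 2.7484 m/s
Power = 62.0 * 9.81 * 2.7484 = 1671.63 W

1671.63 W


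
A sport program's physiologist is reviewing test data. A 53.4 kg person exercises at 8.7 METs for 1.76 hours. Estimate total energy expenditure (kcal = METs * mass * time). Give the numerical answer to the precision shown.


Energy = METs * mass(kg) * time(h)
= 8.7 * 53.4 * 1.76
= 817.66 kcal

817.66 kcal


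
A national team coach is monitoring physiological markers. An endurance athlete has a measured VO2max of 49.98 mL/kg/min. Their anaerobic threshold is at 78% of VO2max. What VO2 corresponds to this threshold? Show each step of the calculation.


Anaerobic threshold VO2 = VO2max * 78%
= 49.98 * 0.78
= 38.98 mL/kg/min

38.98 mL/kg/min


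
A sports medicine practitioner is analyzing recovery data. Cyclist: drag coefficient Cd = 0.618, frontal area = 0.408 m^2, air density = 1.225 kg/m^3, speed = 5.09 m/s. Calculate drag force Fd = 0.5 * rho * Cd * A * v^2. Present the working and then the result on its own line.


v^2 = 5.09^2 = 25.9081
Fd = 0.5 * 1.225 * 0.618 * 0.408 * 25.9081
= 4.001 N

4.001 N


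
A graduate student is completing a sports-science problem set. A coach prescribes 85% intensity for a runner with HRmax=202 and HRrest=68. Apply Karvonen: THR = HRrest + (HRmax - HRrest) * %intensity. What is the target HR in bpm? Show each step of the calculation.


Heart rate reserve = 202 - 68 = 134
Intensity fraction = 85 / 100 = 0.85
THR = 68 + 134 * 0.85 = 181.9 bpm

181.9 bpm


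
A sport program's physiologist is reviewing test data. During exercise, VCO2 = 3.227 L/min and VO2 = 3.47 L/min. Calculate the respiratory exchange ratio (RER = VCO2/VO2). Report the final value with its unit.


RER = VCO2 / VO2
= 3.227 / 3.47
= 0.93

0.93


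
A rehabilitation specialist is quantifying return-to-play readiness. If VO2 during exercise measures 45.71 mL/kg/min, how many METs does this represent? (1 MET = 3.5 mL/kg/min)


METs = VO2 / 3.5 = 45.71 / 3.5 = 13.06

13.06 METs


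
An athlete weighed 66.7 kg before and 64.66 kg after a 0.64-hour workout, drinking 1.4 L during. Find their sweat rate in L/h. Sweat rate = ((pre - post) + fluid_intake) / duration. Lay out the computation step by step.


Body mass change = 2.04 kg
Total sweat loss = 2.04 + 1.4 = 3.44 L
Rate = 3.44 / 0.64 = 5.375 L/h

5.375 L/h


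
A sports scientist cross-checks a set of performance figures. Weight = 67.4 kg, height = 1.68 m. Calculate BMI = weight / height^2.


height^2 = 1.68^2 = 2.8224
BMI = 67.4 / 2.8224 = 23.88 kg/m^2

23.88 kg/m^2


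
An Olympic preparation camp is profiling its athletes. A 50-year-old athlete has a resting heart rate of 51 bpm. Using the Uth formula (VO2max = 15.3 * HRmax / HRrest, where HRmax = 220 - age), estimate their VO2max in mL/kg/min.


HRmax = 220 - 50 = 170 bpm
Ratio = HRmax / HRrest = 170 / 51 = 3.3333
VO2max = 15.3 * 3.3333 = 51.0 mL/kg/min

51.0 mL/kg/min


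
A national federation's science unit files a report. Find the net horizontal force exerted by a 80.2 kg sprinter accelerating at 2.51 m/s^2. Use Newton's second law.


Newton's second law: F = m * a
F = 80.2 * 2.51 = 201.3 N

201.3 N


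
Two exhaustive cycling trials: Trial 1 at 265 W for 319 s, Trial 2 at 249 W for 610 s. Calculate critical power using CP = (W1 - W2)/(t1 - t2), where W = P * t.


W1 = 265 * 319 = 84535 J
W2 = 249 * 610 = 151890 J
CP = (84535 - 151890) / (319 - 610)
= -67355 / -291
= 231.46 W

231.46 W


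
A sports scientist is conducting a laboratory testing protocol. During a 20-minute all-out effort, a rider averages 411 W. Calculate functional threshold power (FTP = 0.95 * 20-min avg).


FTP = 0.95 * 411
= 390.45 W

390.45 W


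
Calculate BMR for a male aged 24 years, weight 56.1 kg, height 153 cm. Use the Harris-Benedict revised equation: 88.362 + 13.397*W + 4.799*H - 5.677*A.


Substituting values:
W term = 13.397 * 56.1 = 751.5717
H term = 4.799 * 153 = 734.247
A term = 5.677 * 24 = 136.248
BMR = 1437.93 kcal/day

1437.93 kcal/day


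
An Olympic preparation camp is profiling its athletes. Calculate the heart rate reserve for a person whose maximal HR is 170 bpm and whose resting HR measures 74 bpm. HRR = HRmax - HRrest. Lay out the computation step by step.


HRmax = 170 bpm
HRrest = 74 bpm
HRR = 170 - 74 = 96 bpm

96 bpm


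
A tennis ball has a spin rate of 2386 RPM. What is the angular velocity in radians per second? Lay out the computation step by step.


Convert RPM to rad/s: multiply by 2*pi and divide by 60
omega = 2386 * 2 * pi / 60
= 249.861 rad/s

249.861 rad/s


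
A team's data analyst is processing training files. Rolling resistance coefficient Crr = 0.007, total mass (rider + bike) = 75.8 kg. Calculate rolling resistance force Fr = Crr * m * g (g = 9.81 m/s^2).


Fr = Crr * m * g
= 0.007 * 75.8 * 9.81
= 5.205 N

5.205 N


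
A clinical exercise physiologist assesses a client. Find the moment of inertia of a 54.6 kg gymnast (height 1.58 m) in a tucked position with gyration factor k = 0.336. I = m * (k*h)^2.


Radius of gyration = 0.336 * 1.58 = 0.53088 m
I = 54.6 * 0.53088^2
= 54.6 * 0.281834
= 15.388 kg*m^2

15.388 kg*m^2


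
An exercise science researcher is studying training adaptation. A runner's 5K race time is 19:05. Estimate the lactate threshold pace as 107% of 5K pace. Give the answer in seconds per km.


Total race time = 19*60 + 5 = 1145 seconds
5K pace = 1145 / 5 = 229.0 sec/km
LT pace = 229.0 * 1.07 = 245.03 sec/km

245.03 s/km


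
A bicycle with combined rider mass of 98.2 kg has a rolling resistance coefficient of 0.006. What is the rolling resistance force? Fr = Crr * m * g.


Fr = 0.006 * 98.2 * 9.81
= 0.5892 * 9.81
= 5.78 N

5.78 N


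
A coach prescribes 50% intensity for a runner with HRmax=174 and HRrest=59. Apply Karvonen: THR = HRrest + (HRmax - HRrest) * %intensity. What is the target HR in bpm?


Heart rate reserve = 174 - 59 = 115
Intensity fraction = 50 / 100 = 0.5
THR = 59 + 115 * 0.5 = 116.5 bpm

116.5 bpm


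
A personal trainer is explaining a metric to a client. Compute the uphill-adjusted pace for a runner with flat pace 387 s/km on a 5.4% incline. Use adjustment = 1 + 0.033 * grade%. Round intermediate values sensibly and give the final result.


Adjustment factor = 1 + 0.033 * 5.4 = 1.1782
Grade-adjusted pace = 387 * 1.1782 = 455.96 s/km

455.96 s/km


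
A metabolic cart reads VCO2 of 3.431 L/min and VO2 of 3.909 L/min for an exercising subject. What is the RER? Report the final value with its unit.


RER = VCO2 / VO2 = 3.431 / 3.909 = 0.8777

0.8777


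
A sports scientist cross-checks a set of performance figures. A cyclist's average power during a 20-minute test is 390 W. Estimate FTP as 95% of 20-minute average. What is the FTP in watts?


FTP = 20-min power * 0.95
= 390 * 0.95
= 370.5 W

370.5 W


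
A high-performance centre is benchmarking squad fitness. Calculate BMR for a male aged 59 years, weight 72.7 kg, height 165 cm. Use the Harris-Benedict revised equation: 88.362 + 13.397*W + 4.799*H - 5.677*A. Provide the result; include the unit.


Substituting values:
W term = 13.397 * 72.7 = 973.9619
H term = 4.799 * 165 = 791.835
A term = 5.677 * 59 = 334.943
BMR = 1519.22 kcal/day

1519.22 kcal/day


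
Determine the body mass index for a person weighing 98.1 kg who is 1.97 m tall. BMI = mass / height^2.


BMI = mass / height^2
= 98.1 / 1.97^2
= 98.1 / 3.8809
= 25.28 kg/m^2

25.28 kg/m^2


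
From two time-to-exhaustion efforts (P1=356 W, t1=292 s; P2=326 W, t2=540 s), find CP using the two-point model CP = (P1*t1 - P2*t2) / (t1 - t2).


Work in trial 1 = 103952 J
Work in trial 2 = 176040 J
Delta work = -72088 J
Delta time = -248 s
CP = -72088 / -248 = 290.68 W

290.68 W


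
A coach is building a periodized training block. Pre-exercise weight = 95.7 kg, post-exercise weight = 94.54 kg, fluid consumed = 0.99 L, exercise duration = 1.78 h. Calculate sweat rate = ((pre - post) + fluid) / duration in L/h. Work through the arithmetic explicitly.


Weight loss = 95.7 - 94.54 = 1.16 kg (approx L)
Total sweat = 1.16 + 0.99 = 2.15 L
Sweat rate = 2.15 / 1.78 = 1.208 L/h

1.208 L/h


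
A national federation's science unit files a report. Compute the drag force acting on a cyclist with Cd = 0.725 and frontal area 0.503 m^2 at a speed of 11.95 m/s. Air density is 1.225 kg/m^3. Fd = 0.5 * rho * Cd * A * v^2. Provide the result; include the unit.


Step 1: v^2 = 142.8025
Step 2: Fd = 0.5 * 1.225 * 0.725 * 0.503 * 142.8025
= 31.897 N

31.897 N


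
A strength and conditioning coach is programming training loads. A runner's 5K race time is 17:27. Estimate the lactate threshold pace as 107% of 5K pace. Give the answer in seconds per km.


Total race time = 17*60 + 27 = 1047 seconds
5K pace = 1047 / 5 = 209.4 sec/km
LT pace = 209.4 * 1.07 = 224.06 sec/km

224.06 s/km


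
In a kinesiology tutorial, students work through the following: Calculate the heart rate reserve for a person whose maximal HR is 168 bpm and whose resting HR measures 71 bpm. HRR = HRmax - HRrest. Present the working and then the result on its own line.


HRmax = 168 bpm
HRrest = 71 bpm
HRR = 168 - 71 = 97 bpm

97 bpm


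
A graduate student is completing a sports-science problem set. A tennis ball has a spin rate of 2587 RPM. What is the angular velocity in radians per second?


Convert RPM to rad/s: multiply by 2*pi and divide by 60
omega = 2587 * 2 * pi / 60
= 270.91 rad/s

270.91 rad/s


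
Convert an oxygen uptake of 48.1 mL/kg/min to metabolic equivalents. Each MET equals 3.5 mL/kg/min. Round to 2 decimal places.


One MET = 3.5 mL/kg/min
Number of METs = 48.1 / 3.5
= 13.74 METs

13.74 METs


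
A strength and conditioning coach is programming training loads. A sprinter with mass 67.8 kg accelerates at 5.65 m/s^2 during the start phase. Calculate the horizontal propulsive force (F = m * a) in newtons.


F = m * a
= 67.8 * 5.65
= 383.07 N

383.07 N


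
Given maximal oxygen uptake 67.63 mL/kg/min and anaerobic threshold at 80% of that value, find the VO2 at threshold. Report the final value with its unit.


Percentage as decimal = 0.8
VO2 at AT = 67.63 * 0.8 = 54.1 mL/kg/min

54.1 mL/kg/min
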